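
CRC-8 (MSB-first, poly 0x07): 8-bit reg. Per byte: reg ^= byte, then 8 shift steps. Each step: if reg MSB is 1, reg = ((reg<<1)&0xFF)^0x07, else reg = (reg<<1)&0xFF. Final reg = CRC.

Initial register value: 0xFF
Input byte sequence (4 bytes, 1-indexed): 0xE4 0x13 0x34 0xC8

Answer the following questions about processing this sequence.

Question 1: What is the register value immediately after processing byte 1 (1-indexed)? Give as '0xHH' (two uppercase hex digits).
After byte 1 (0xE4): reg=0x41

Answer: 0x41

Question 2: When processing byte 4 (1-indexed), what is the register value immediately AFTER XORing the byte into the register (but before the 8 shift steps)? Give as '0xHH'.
Answer: 0x62

Derivation:
Register before byte 4: 0xAA
Byte 4: 0xC8
0xAA XOR 0xC8 = 0x62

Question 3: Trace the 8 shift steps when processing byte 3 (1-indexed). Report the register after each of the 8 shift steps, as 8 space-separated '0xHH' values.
After byte 1 (0xE4): reg=0x41
After byte 2 (0x13): reg=0xB9
Register before byte 3: 0xB9
After XOR with byte 0x34: 0x8D

Answer: 0x1D 0x3A 0x74 0xE8 0xD7 0xA9 0x55 0xAA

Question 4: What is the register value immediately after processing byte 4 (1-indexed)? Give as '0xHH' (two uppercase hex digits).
Answer: 0x29

Derivation:
After byte 1 (0xE4): reg=0x41
After byte 2 (0x13): reg=0xB9
After byte 3 (0x34): reg=0xAA
After byte 4 (0xC8): reg=0x29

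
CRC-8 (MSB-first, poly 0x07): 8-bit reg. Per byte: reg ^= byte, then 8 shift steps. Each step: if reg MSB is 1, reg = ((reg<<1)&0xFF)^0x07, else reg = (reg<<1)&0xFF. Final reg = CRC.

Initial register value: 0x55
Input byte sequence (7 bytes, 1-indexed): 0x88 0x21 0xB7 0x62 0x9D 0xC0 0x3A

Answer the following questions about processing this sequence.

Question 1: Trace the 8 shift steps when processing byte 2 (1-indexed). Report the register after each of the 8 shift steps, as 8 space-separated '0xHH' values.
After byte 1 (0x88): reg=0x1D
Register before byte 2: 0x1D
After XOR with byte 0x21: 0x3C

Answer: 0x78 0xF0 0xE7 0xC9 0x95 0x2D 0x5A 0xB4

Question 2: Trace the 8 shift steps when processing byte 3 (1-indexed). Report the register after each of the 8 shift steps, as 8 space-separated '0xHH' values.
After byte 1 (0x88): reg=0x1D
After byte 2 (0x21): reg=0xB4
Register before byte 3: 0xB4
After XOR with byte 0xB7: 0x03

Answer: 0x06 0x0C 0x18 0x30 0x60 0xC0 0x87 0x09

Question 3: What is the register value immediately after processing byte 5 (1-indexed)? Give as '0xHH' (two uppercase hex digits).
After byte 1 (0x88): reg=0x1D
After byte 2 (0x21): reg=0xB4
After byte 3 (0xB7): reg=0x09
After byte 4 (0x62): reg=0x16
After byte 5 (0x9D): reg=0xB8

Answer: 0xB8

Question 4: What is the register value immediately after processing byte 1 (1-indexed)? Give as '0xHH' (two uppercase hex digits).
After byte 1 (0x88): reg=0x1D

Answer: 0x1D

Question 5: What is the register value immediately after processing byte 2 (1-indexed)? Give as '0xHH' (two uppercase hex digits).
Answer: 0xB4

Derivation:
After byte 1 (0x88): reg=0x1D
After byte 2 (0x21): reg=0xB4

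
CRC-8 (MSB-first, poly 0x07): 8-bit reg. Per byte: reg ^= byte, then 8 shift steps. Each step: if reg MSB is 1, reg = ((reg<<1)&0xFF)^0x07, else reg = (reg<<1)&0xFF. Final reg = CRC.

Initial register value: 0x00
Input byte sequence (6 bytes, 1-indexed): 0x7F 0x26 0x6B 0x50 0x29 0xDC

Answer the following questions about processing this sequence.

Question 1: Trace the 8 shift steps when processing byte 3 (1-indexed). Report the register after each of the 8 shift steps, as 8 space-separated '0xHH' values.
After byte 1 (0x7F): reg=0x7A
After byte 2 (0x26): reg=0x93
Register before byte 3: 0x93
After XOR with byte 0x6B: 0xF8

Answer: 0xF7 0xE9 0xD5 0xAD 0x5D 0xBA 0x73 0xE6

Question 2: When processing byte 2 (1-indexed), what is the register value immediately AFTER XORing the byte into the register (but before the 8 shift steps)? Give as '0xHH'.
Register before byte 2: 0x7A
Byte 2: 0x26
0x7A XOR 0x26 = 0x5C

Answer: 0x5C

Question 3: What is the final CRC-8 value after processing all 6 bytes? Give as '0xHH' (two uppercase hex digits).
Answer: 0x9E

Derivation:
After byte 1 (0x7F): reg=0x7A
After byte 2 (0x26): reg=0x93
After byte 3 (0x6B): reg=0xE6
After byte 4 (0x50): reg=0x0B
After byte 5 (0x29): reg=0xEE
After byte 6 (0xDC): reg=0x9E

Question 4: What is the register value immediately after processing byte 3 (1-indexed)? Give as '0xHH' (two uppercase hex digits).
Answer: 0xE6

Derivation:
After byte 1 (0x7F): reg=0x7A
After byte 2 (0x26): reg=0x93
After byte 3 (0x6B): reg=0xE6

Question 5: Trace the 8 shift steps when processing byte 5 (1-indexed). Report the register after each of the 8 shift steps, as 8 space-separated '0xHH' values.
Answer: 0x44 0x88 0x17 0x2E 0x5C 0xB8 0x77 0xEE

Derivation:
After byte 1 (0x7F): reg=0x7A
After byte 2 (0x26): reg=0x93
After byte 3 (0x6B): reg=0xE6
After byte 4 (0x50): reg=0x0B
Register before byte 5: 0x0B
After XOR with byte 0x29: 0x22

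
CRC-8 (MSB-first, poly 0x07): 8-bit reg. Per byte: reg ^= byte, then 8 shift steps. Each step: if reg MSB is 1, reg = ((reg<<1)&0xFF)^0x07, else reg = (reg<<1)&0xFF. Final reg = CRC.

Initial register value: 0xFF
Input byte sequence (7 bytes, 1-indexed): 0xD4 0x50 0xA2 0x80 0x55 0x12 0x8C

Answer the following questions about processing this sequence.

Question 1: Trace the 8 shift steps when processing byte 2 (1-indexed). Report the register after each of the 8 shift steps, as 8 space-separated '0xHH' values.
After byte 1 (0xD4): reg=0xD1
Register before byte 2: 0xD1
After XOR with byte 0x50: 0x81

Answer: 0x05 0x0A 0x14 0x28 0x50 0xA0 0x47 0x8E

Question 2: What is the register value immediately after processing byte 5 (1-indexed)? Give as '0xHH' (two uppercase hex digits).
After byte 1 (0xD4): reg=0xD1
After byte 2 (0x50): reg=0x8E
After byte 3 (0xA2): reg=0xC4
After byte 4 (0x80): reg=0xDB
After byte 5 (0x55): reg=0xA3

Answer: 0xA3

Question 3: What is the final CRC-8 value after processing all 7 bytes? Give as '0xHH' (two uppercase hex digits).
After byte 1 (0xD4): reg=0xD1
After byte 2 (0x50): reg=0x8E
After byte 3 (0xA2): reg=0xC4
After byte 4 (0x80): reg=0xDB
After byte 5 (0x55): reg=0xA3
After byte 6 (0x12): reg=0x1E
After byte 7 (0x8C): reg=0xF7

Answer: 0xF7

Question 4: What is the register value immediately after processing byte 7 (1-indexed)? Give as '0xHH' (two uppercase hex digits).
After byte 1 (0xD4): reg=0xD1
After byte 2 (0x50): reg=0x8E
After byte 3 (0xA2): reg=0xC4
After byte 4 (0x80): reg=0xDB
After byte 5 (0x55): reg=0xA3
After byte 6 (0x12): reg=0x1E
After byte 7 (0x8C): reg=0xF7

Answer: 0xF7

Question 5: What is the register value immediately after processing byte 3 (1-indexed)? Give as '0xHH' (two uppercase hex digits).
Answer: 0xC4

Derivation:
After byte 1 (0xD4): reg=0xD1
After byte 2 (0x50): reg=0x8E
After byte 3 (0xA2): reg=0xC4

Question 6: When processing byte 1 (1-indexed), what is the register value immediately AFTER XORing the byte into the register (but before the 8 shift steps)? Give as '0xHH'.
Answer: 0x2B

Derivation:
Register before byte 1: 0xFF
Byte 1: 0xD4
0xFF XOR 0xD4 = 0x2B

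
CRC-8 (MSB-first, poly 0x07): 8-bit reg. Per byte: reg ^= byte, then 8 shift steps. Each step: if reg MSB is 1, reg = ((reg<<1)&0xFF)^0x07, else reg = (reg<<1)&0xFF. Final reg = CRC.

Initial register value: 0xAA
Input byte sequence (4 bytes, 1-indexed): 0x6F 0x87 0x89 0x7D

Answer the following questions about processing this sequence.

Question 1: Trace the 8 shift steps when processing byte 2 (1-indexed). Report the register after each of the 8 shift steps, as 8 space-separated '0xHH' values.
Answer: 0xA3 0x41 0x82 0x03 0x06 0x0C 0x18 0x30

Derivation:
After byte 1 (0x6F): reg=0x55
Register before byte 2: 0x55
After XOR with byte 0x87: 0xD2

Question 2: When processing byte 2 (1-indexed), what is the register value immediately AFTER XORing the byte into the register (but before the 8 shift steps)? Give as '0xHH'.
Answer: 0xD2

Derivation:
Register before byte 2: 0x55
Byte 2: 0x87
0x55 XOR 0x87 = 0xD2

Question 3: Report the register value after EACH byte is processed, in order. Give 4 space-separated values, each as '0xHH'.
0x55 0x30 0x26 0x86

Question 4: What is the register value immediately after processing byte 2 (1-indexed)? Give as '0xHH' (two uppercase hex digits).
After byte 1 (0x6F): reg=0x55
After byte 2 (0x87): reg=0x30

Answer: 0x30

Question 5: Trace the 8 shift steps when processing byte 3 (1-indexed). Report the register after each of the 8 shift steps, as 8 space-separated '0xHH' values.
Answer: 0x75 0xEA 0xD3 0xA1 0x45 0x8A 0x13 0x26

Derivation:
After byte 1 (0x6F): reg=0x55
After byte 2 (0x87): reg=0x30
Register before byte 3: 0x30
After XOR with byte 0x89: 0xB9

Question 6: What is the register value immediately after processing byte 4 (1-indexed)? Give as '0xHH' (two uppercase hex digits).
Answer: 0x86

Derivation:
After byte 1 (0x6F): reg=0x55
After byte 2 (0x87): reg=0x30
After byte 3 (0x89): reg=0x26
After byte 4 (0x7D): reg=0x86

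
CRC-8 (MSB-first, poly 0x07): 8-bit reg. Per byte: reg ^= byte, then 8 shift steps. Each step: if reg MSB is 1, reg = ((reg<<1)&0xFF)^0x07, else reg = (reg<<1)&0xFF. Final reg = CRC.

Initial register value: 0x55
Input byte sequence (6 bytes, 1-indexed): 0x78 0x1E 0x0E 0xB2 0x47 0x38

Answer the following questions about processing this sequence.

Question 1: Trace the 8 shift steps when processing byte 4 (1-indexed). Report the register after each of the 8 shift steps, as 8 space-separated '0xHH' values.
Answer: 0x91 0x25 0x4A 0x94 0x2F 0x5E 0xBC 0x7F

Derivation:
After byte 1 (0x78): reg=0xC3
After byte 2 (0x1E): reg=0x1D
After byte 3 (0x0E): reg=0x79
Register before byte 4: 0x79
After XOR with byte 0xB2: 0xCB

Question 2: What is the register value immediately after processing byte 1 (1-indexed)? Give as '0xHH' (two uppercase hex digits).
After byte 1 (0x78): reg=0xC3

Answer: 0xC3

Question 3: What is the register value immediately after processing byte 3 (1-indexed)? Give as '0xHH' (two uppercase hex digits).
After byte 1 (0x78): reg=0xC3
After byte 2 (0x1E): reg=0x1D
After byte 3 (0x0E): reg=0x79

Answer: 0x79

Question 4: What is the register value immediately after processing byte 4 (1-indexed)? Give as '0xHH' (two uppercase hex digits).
After byte 1 (0x78): reg=0xC3
After byte 2 (0x1E): reg=0x1D
After byte 3 (0x0E): reg=0x79
After byte 4 (0xB2): reg=0x7F

Answer: 0x7F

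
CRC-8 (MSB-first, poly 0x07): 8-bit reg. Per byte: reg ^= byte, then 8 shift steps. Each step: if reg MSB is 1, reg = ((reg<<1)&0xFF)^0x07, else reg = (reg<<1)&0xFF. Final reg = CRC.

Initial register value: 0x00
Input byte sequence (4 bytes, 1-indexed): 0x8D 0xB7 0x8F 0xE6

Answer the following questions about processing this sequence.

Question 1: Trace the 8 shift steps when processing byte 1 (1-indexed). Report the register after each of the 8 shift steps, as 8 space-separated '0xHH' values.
Answer: 0x1D 0x3A 0x74 0xE8 0xD7 0xA9 0x55 0xAA

Derivation:
Register before byte 1: 0x00
After XOR with byte 0x8D: 0x8D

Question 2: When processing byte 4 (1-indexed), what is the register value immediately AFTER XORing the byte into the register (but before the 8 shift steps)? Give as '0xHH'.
Register before byte 4: 0x1A
Byte 4: 0xE6
0x1A XOR 0xE6 = 0xFC

Answer: 0xFC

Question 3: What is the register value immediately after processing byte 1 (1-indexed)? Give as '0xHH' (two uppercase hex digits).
After byte 1 (0x8D): reg=0xAA

Answer: 0xAA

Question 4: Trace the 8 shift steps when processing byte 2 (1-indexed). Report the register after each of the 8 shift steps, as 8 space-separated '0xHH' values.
After byte 1 (0x8D): reg=0xAA
Register before byte 2: 0xAA
After XOR with byte 0xB7: 0x1D

Answer: 0x3A 0x74 0xE8 0xD7 0xA9 0x55 0xAA 0x53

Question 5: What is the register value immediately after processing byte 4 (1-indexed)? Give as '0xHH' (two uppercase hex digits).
After byte 1 (0x8D): reg=0xAA
After byte 2 (0xB7): reg=0x53
After byte 3 (0x8F): reg=0x1A
After byte 4 (0xE6): reg=0xFA

Answer: 0xFA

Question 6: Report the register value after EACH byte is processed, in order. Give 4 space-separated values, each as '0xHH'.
0xAA 0x53 0x1A 0xFA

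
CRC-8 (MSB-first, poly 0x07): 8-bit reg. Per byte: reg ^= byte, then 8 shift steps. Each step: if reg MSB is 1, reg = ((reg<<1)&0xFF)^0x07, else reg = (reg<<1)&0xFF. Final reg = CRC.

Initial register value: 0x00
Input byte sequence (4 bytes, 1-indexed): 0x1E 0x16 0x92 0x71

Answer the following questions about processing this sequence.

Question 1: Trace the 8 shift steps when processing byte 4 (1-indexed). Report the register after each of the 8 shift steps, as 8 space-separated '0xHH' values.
After byte 1 (0x1E): reg=0x5A
After byte 2 (0x16): reg=0xE3
After byte 3 (0x92): reg=0x50
Register before byte 4: 0x50
After XOR with byte 0x71: 0x21

Answer: 0x42 0x84 0x0F 0x1E 0x3C 0x78 0xF0 0xE7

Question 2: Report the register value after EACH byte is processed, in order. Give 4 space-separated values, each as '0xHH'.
0x5A 0xE3 0x50 0xE7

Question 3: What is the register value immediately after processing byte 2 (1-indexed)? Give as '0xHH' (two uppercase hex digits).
Answer: 0xE3

Derivation:
After byte 1 (0x1E): reg=0x5A
After byte 2 (0x16): reg=0xE3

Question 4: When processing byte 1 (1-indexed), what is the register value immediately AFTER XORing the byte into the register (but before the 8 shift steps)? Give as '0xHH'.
Answer: 0x1E

Derivation:
Register before byte 1: 0x00
Byte 1: 0x1E
0x00 XOR 0x1E = 0x1E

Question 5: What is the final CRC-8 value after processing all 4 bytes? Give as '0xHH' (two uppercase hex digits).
After byte 1 (0x1E): reg=0x5A
After byte 2 (0x16): reg=0xE3
After byte 3 (0x92): reg=0x50
After byte 4 (0x71): reg=0xE7

Answer: 0xE7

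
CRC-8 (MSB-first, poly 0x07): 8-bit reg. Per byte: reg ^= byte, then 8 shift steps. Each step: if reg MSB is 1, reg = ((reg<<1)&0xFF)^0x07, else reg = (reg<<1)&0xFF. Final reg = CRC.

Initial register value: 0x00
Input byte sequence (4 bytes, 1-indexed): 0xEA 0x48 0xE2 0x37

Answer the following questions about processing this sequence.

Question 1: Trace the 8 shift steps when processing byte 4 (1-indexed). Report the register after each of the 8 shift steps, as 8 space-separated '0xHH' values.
Answer: 0x5A 0xB4 0x6F 0xDE 0xBB 0x71 0xE2 0xC3

Derivation:
After byte 1 (0xEA): reg=0x98
After byte 2 (0x48): reg=0x3E
After byte 3 (0xE2): reg=0x1A
Register before byte 4: 0x1A
After XOR with byte 0x37: 0x2D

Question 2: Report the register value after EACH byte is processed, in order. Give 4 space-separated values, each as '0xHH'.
0x98 0x3E 0x1A 0xC3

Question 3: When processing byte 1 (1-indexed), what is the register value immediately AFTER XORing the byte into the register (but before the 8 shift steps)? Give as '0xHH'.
Register before byte 1: 0x00
Byte 1: 0xEA
0x00 XOR 0xEA = 0xEA

Answer: 0xEA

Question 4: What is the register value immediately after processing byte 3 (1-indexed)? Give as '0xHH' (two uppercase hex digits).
After byte 1 (0xEA): reg=0x98
After byte 2 (0x48): reg=0x3E
After byte 3 (0xE2): reg=0x1A

Answer: 0x1A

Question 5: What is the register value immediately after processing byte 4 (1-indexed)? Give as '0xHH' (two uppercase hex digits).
Answer: 0xC3

Derivation:
After byte 1 (0xEA): reg=0x98
After byte 2 (0x48): reg=0x3E
After byte 3 (0xE2): reg=0x1A
After byte 4 (0x37): reg=0xC3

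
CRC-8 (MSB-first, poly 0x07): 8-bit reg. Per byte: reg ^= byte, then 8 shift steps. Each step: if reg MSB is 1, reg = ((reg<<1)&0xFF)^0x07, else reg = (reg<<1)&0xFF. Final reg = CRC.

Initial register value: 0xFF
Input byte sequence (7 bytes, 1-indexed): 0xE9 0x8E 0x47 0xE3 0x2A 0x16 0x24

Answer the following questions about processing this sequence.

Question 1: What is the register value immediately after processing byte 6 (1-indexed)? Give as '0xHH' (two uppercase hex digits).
Answer: 0x69

Derivation:
After byte 1 (0xE9): reg=0x62
After byte 2 (0x8E): reg=0x8A
After byte 3 (0x47): reg=0x6D
After byte 4 (0xE3): reg=0xA3
After byte 5 (0x2A): reg=0xB6
After byte 6 (0x16): reg=0x69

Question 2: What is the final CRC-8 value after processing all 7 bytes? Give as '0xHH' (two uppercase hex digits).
After byte 1 (0xE9): reg=0x62
After byte 2 (0x8E): reg=0x8A
After byte 3 (0x47): reg=0x6D
After byte 4 (0xE3): reg=0xA3
After byte 5 (0x2A): reg=0xB6
After byte 6 (0x16): reg=0x69
After byte 7 (0x24): reg=0xE4

Answer: 0xE4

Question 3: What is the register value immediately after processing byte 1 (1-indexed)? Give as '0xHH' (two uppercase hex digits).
After byte 1 (0xE9): reg=0x62

Answer: 0x62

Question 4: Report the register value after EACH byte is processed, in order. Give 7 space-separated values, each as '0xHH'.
0x62 0x8A 0x6D 0xA3 0xB6 0x69 0xE4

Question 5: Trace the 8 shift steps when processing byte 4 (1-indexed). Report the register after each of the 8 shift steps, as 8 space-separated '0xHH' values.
Answer: 0x1B 0x36 0x6C 0xD8 0xB7 0x69 0xD2 0xA3

Derivation:
After byte 1 (0xE9): reg=0x62
After byte 2 (0x8E): reg=0x8A
After byte 3 (0x47): reg=0x6D
Register before byte 4: 0x6D
After XOR with byte 0xE3: 0x8E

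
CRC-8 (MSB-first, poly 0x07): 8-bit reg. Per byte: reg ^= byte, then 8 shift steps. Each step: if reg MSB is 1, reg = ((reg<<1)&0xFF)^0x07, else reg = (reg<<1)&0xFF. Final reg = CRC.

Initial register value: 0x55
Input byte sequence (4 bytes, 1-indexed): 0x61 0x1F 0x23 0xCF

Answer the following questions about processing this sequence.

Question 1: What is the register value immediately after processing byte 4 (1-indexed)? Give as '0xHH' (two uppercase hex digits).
After byte 1 (0x61): reg=0x8C
After byte 2 (0x1F): reg=0xF0
After byte 3 (0x23): reg=0x37
After byte 4 (0xCF): reg=0xE6

Answer: 0xE6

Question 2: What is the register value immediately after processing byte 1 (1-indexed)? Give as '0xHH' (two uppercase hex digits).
After byte 1 (0x61): reg=0x8C

Answer: 0x8C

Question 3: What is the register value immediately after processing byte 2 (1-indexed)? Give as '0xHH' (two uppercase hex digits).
Answer: 0xF0

Derivation:
After byte 1 (0x61): reg=0x8C
After byte 2 (0x1F): reg=0xF0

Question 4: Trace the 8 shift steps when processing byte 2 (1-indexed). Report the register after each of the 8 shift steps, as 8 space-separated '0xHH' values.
Answer: 0x21 0x42 0x84 0x0F 0x1E 0x3C 0x78 0xF0

Derivation:
After byte 1 (0x61): reg=0x8C
Register before byte 2: 0x8C
After XOR with byte 0x1F: 0x93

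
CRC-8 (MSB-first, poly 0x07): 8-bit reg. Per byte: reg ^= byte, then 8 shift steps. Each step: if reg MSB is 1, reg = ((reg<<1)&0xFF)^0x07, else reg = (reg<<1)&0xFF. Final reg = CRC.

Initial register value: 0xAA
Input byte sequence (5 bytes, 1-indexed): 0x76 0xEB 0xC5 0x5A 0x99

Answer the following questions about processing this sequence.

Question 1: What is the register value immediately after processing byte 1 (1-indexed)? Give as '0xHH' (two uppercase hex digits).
After byte 1 (0x76): reg=0x1A

Answer: 0x1A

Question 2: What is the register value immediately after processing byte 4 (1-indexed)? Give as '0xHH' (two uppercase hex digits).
After byte 1 (0x76): reg=0x1A
After byte 2 (0xEB): reg=0xD9
After byte 3 (0xC5): reg=0x54
After byte 4 (0x5A): reg=0x2A

Answer: 0x2A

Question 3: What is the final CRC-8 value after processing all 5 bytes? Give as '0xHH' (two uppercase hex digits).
After byte 1 (0x76): reg=0x1A
After byte 2 (0xEB): reg=0xD9
After byte 3 (0xC5): reg=0x54
After byte 4 (0x5A): reg=0x2A
After byte 5 (0x99): reg=0x10

Answer: 0x10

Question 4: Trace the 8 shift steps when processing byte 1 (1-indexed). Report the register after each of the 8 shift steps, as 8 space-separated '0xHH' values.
Answer: 0xBF 0x79 0xF2 0xE3 0xC1 0x85 0x0D 0x1A

Derivation:
Register before byte 1: 0xAA
After XOR with byte 0x76: 0xDC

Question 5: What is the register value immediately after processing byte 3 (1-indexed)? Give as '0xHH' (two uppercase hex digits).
Answer: 0x54

Derivation:
After byte 1 (0x76): reg=0x1A
After byte 2 (0xEB): reg=0xD9
After byte 3 (0xC5): reg=0x54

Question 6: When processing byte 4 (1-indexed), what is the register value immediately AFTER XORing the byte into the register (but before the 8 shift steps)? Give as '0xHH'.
Register before byte 4: 0x54
Byte 4: 0x5A
0x54 XOR 0x5A = 0x0E

Answer: 0x0E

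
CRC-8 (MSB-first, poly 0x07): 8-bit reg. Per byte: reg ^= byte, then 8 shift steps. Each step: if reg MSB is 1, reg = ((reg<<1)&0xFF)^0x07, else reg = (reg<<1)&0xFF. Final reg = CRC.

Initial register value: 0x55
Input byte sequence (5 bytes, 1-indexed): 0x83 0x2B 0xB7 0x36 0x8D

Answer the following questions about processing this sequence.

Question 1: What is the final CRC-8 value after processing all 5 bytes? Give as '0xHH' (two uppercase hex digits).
After byte 1 (0x83): reg=0x2C
After byte 2 (0x2B): reg=0x15
After byte 3 (0xB7): reg=0x67
After byte 4 (0x36): reg=0xB0
After byte 5 (0x8D): reg=0xB3

Answer: 0xB3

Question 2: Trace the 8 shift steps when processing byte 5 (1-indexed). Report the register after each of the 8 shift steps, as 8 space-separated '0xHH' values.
After byte 1 (0x83): reg=0x2C
After byte 2 (0x2B): reg=0x15
After byte 3 (0xB7): reg=0x67
After byte 4 (0x36): reg=0xB0
Register before byte 5: 0xB0
After XOR with byte 0x8D: 0x3D

Answer: 0x7A 0xF4 0xEF 0xD9 0xB5 0x6D 0xDA 0xB3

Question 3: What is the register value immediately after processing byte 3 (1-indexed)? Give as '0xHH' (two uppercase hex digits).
Answer: 0x67

Derivation:
After byte 1 (0x83): reg=0x2C
After byte 2 (0x2B): reg=0x15
After byte 3 (0xB7): reg=0x67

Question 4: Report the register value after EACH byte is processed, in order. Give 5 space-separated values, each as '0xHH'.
0x2C 0x15 0x67 0xB0 0xB3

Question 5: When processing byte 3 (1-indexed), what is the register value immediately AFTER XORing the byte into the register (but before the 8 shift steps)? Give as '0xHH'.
Answer: 0xA2

Derivation:
Register before byte 3: 0x15
Byte 3: 0xB7
0x15 XOR 0xB7 = 0xA2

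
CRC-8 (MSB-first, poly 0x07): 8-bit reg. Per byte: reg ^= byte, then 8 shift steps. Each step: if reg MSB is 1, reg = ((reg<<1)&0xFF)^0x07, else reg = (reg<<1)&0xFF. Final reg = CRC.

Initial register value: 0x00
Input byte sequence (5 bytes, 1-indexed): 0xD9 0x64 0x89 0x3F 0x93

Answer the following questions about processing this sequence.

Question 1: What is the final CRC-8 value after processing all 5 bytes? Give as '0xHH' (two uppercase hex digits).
After byte 1 (0xD9): reg=0x01
After byte 2 (0x64): reg=0x3C
After byte 3 (0x89): reg=0x02
After byte 4 (0x3F): reg=0xB3
After byte 5 (0x93): reg=0xE0

Answer: 0xE0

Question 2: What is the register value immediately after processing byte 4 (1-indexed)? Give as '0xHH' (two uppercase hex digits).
Answer: 0xB3

Derivation:
After byte 1 (0xD9): reg=0x01
After byte 2 (0x64): reg=0x3C
After byte 3 (0x89): reg=0x02
After byte 4 (0x3F): reg=0xB3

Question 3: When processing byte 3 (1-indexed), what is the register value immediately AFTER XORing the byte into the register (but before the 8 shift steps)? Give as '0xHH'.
Register before byte 3: 0x3C
Byte 3: 0x89
0x3C XOR 0x89 = 0xB5

Answer: 0xB5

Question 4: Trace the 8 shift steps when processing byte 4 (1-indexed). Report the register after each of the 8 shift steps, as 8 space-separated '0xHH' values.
After byte 1 (0xD9): reg=0x01
After byte 2 (0x64): reg=0x3C
After byte 3 (0x89): reg=0x02
Register before byte 4: 0x02
After XOR with byte 0x3F: 0x3D

Answer: 0x7A 0xF4 0xEF 0xD9 0xB5 0x6D 0xDA 0xB3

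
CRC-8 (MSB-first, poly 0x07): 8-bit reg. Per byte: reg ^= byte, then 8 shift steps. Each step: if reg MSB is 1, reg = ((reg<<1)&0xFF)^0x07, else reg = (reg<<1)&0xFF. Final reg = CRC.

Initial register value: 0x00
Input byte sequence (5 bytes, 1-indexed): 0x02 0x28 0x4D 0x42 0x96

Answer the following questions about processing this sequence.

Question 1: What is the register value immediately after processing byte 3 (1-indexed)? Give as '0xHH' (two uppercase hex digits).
Answer: 0x34

Derivation:
After byte 1 (0x02): reg=0x0E
After byte 2 (0x28): reg=0xF2
After byte 3 (0x4D): reg=0x34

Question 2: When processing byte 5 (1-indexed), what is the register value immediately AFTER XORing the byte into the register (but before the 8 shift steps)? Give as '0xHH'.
Answer: 0xD3

Derivation:
Register before byte 5: 0x45
Byte 5: 0x96
0x45 XOR 0x96 = 0xD3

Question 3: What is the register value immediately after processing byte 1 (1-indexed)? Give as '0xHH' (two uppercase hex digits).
Answer: 0x0E

Derivation:
After byte 1 (0x02): reg=0x0E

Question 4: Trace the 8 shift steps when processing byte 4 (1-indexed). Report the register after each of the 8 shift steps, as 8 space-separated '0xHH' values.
After byte 1 (0x02): reg=0x0E
After byte 2 (0x28): reg=0xF2
After byte 3 (0x4D): reg=0x34
Register before byte 4: 0x34
After XOR with byte 0x42: 0x76

Answer: 0xEC 0xDF 0xB9 0x75 0xEA 0xD3 0xA1 0x45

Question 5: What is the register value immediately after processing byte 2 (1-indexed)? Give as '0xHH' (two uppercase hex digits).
Answer: 0xF2

Derivation:
After byte 1 (0x02): reg=0x0E
After byte 2 (0x28): reg=0xF2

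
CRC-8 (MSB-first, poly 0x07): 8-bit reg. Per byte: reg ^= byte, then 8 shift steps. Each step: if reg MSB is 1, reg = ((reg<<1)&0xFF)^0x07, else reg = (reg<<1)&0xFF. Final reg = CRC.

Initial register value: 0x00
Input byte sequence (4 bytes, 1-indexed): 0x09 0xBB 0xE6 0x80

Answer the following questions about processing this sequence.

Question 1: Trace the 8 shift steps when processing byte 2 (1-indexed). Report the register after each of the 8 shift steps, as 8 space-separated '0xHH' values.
After byte 1 (0x09): reg=0x3F
Register before byte 2: 0x3F
After XOR with byte 0xBB: 0x84

Answer: 0x0F 0x1E 0x3C 0x78 0xF0 0xE7 0xC9 0x95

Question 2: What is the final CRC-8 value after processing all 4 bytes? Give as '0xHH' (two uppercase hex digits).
After byte 1 (0x09): reg=0x3F
After byte 2 (0xBB): reg=0x95
After byte 3 (0xE6): reg=0x5E
After byte 4 (0x80): reg=0x14

Answer: 0x14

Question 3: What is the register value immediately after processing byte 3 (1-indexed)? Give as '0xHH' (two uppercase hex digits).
Answer: 0x5E

Derivation:
After byte 1 (0x09): reg=0x3F
After byte 2 (0xBB): reg=0x95
After byte 3 (0xE6): reg=0x5E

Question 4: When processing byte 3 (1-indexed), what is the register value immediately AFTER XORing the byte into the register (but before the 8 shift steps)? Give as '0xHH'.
Register before byte 3: 0x95
Byte 3: 0xE6
0x95 XOR 0xE6 = 0x73

Answer: 0x73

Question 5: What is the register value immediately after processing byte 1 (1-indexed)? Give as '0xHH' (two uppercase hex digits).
Answer: 0x3F

Derivation:
After byte 1 (0x09): reg=0x3F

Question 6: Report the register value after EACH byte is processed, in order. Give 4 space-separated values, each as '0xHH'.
0x3F 0x95 0x5E 0x14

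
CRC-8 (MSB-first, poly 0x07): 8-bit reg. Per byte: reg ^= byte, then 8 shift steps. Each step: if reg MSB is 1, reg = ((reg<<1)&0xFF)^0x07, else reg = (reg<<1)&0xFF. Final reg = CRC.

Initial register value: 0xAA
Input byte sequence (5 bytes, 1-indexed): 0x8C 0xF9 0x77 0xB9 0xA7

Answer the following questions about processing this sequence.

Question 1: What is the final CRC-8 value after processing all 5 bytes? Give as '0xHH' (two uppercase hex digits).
After byte 1 (0x8C): reg=0xF2
After byte 2 (0xF9): reg=0x31
After byte 3 (0x77): reg=0xD5
After byte 4 (0xB9): reg=0x03
After byte 5 (0xA7): reg=0x75

Answer: 0x75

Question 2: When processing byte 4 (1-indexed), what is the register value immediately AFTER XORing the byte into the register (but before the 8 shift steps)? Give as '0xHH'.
Register before byte 4: 0xD5
Byte 4: 0xB9
0xD5 XOR 0xB9 = 0x6C

Answer: 0x6C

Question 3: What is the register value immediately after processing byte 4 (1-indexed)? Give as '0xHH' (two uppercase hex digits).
After byte 1 (0x8C): reg=0xF2
After byte 2 (0xF9): reg=0x31
After byte 3 (0x77): reg=0xD5
After byte 4 (0xB9): reg=0x03

Answer: 0x03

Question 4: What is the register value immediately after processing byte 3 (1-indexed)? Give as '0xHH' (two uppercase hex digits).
Answer: 0xD5

Derivation:
After byte 1 (0x8C): reg=0xF2
After byte 2 (0xF9): reg=0x31
After byte 3 (0x77): reg=0xD5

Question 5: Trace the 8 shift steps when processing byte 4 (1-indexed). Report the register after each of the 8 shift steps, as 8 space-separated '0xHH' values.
Answer: 0xD8 0xB7 0x69 0xD2 0xA3 0x41 0x82 0x03

Derivation:
After byte 1 (0x8C): reg=0xF2
After byte 2 (0xF9): reg=0x31
After byte 3 (0x77): reg=0xD5
Register before byte 4: 0xD5
After XOR with byte 0xB9: 0x6C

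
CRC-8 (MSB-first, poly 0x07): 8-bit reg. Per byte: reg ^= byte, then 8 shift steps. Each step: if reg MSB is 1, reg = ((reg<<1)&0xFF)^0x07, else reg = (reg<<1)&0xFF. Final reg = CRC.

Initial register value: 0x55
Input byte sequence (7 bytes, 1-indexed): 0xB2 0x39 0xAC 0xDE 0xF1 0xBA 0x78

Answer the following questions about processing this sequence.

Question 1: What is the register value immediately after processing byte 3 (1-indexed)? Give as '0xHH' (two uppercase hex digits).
Answer: 0xD1

Derivation:
After byte 1 (0xB2): reg=0xBB
After byte 2 (0x39): reg=0x87
After byte 3 (0xAC): reg=0xD1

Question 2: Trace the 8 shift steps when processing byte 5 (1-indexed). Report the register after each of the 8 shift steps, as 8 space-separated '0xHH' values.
Answer: 0xBF 0x79 0xF2 0xE3 0xC1 0x85 0x0D 0x1A

Derivation:
After byte 1 (0xB2): reg=0xBB
After byte 2 (0x39): reg=0x87
After byte 3 (0xAC): reg=0xD1
After byte 4 (0xDE): reg=0x2D
Register before byte 5: 0x2D
After XOR with byte 0xF1: 0xDC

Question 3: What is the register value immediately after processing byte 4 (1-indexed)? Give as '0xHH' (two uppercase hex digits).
Answer: 0x2D

Derivation:
After byte 1 (0xB2): reg=0xBB
After byte 2 (0x39): reg=0x87
After byte 3 (0xAC): reg=0xD1
After byte 4 (0xDE): reg=0x2D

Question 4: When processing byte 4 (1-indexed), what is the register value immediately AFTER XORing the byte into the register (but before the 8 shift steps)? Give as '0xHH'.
Answer: 0x0F

Derivation:
Register before byte 4: 0xD1
Byte 4: 0xDE
0xD1 XOR 0xDE = 0x0F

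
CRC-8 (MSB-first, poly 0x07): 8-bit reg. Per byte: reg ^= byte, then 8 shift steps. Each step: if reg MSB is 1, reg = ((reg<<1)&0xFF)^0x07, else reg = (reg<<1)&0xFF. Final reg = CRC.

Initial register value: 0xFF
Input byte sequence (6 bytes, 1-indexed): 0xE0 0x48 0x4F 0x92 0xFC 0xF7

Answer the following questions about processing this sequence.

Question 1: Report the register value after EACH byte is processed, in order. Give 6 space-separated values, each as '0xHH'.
0x5D 0x6B 0xFC 0x0D 0xD9 0xCA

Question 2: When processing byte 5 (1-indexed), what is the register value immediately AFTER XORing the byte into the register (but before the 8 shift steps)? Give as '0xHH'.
Register before byte 5: 0x0D
Byte 5: 0xFC
0x0D XOR 0xFC = 0xF1

Answer: 0xF1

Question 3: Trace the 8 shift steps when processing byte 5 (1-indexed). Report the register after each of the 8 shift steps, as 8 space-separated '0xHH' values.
After byte 1 (0xE0): reg=0x5D
After byte 2 (0x48): reg=0x6B
After byte 3 (0x4F): reg=0xFC
After byte 4 (0x92): reg=0x0D
Register before byte 5: 0x0D
After XOR with byte 0xFC: 0xF1

Answer: 0xE5 0xCD 0x9D 0x3D 0x7A 0xF4 0xEF 0xD9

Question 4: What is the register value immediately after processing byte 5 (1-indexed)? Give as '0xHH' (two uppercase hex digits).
After byte 1 (0xE0): reg=0x5D
After byte 2 (0x48): reg=0x6B
After byte 3 (0x4F): reg=0xFC
After byte 4 (0x92): reg=0x0D
After byte 5 (0xFC): reg=0xD9

Answer: 0xD9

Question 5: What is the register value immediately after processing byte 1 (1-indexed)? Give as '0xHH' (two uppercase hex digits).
After byte 1 (0xE0): reg=0x5D

Answer: 0x5D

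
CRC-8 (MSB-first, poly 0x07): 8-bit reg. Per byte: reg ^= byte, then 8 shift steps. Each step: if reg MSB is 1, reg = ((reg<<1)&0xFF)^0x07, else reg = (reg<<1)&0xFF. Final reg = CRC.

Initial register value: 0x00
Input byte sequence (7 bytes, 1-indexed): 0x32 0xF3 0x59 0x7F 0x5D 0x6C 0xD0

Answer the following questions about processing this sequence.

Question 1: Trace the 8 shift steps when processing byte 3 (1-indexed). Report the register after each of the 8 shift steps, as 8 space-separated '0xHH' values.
After byte 1 (0x32): reg=0x9E
After byte 2 (0xF3): reg=0x04
Register before byte 3: 0x04
After XOR with byte 0x59: 0x5D

Answer: 0xBA 0x73 0xE6 0xCB 0x91 0x25 0x4A 0x94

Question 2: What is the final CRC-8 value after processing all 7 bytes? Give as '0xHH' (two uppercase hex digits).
Answer: 0x6C

Derivation:
After byte 1 (0x32): reg=0x9E
After byte 2 (0xF3): reg=0x04
After byte 3 (0x59): reg=0x94
After byte 4 (0x7F): reg=0x9F
After byte 5 (0x5D): reg=0x40
After byte 6 (0x6C): reg=0xC4
After byte 7 (0xD0): reg=0x6C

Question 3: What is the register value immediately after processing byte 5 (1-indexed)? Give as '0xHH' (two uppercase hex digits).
After byte 1 (0x32): reg=0x9E
After byte 2 (0xF3): reg=0x04
After byte 3 (0x59): reg=0x94
After byte 4 (0x7F): reg=0x9F
After byte 5 (0x5D): reg=0x40

Answer: 0x40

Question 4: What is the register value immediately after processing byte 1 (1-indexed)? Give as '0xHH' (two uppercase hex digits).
Answer: 0x9E

Derivation:
After byte 1 (0x32): reg=0x9E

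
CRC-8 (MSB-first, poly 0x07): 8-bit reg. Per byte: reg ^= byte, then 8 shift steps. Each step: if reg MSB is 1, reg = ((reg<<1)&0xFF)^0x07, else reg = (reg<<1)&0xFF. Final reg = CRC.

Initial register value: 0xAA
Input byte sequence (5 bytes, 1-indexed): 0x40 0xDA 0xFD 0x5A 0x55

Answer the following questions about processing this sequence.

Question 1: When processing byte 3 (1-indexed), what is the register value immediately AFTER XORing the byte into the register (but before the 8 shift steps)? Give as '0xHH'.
Register before byte 3: 0xC9
Byte 3: 0xFD
0xC9 XOR 0xFD = 0x34

Answer: 0x34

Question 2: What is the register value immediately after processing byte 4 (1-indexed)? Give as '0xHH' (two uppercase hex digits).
After byte 1 (0x40): reg=0x98
After byte 2 (0xDA): reg=0xC9
After byte 3 (0xFD): reg=0x8C
After byte 4 (0x5A): reg=0x2C

Answer: 0x2C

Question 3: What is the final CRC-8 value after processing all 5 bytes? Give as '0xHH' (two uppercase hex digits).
Answer: 0x68

Derivation:
After byte 1 (0x40): reg=0x98
After byte 2 (0xDA): reg=0xC9
After byte 3 (0xFD): reg=0x8C
After byte 4 (0x5A): reg=0x2C
After byte 5 (0x55): reg=0x68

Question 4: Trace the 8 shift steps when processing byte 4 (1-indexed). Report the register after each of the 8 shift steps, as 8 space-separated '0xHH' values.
Answer: 0xAB 0x51 0xA2 0x43 0x86 0x0B 0x16 0x2C

Derivation:
After byte 1 (0x40): reg=0x98
After byte 2 (0xDA): reg=0xC9
After byte 3 (0xFD): reg=0x8C
Register before byte 4: 0x8C
After XOR with byte 0x5A: 0xD6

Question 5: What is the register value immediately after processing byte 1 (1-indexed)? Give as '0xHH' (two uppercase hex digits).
Answer: 0x98

Derivation:
After byte 1 (0x40): reg=0x98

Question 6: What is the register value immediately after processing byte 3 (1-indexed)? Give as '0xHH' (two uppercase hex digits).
Answer: 0x8C

Derivation:
After byte 1 (0x40): reg=0x98
After byte 2 (0xDA): reg=0xC9
After byte 3 (0xFD): reg=0x8C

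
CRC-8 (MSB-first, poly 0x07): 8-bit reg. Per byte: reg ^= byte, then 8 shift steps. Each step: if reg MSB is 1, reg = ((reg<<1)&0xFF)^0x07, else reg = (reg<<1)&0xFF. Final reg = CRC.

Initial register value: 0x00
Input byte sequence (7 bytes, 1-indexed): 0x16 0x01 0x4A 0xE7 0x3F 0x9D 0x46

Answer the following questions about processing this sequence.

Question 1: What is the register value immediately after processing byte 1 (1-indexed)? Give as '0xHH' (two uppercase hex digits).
Answer: 0x62

Derivation:
After byte 1 (0x16): reg=0x62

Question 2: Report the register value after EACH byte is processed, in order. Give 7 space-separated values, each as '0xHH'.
0x62 0x2E 0x3B 0x1A 0xFB 0x35 0x5E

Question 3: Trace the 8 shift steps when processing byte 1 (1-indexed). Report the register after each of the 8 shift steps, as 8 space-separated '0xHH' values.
Answer: 0x2C 0x58 0xB0 0x67 0xCE 0x9B 0x31 0x62

Derivation:
Register before byte 1: 0x00
After XOR with byte 0x16: 0x16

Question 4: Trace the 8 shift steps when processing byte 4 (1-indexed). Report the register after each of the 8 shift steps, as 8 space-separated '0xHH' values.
After byte 1 (0x16): reg=0x62
After byte 2 (0x01): reg=0x2E
After byte 3 (0x4A): reg=0x3B
Register before byte 4: 0x3B
After XOR with byte 0xE7: 0xDC

Answer: 0xBF 0x79 0xF2 0xE3 0xC1 0x85 0x0D 0x1A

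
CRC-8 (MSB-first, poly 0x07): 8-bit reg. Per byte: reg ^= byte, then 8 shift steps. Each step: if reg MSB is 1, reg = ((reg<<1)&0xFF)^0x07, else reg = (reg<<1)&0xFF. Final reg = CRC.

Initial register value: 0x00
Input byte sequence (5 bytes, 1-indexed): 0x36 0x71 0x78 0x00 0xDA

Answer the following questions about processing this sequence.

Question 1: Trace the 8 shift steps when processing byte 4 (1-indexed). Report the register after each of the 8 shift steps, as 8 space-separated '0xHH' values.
Answer: 0x88 0x17 0x2E 0x5C 0xB8 0x77 0xEE 0xDB

Derivation:
After byte 1 (0x36): reg=0x82
After byte 2 (0x71): reg=0xD7
After byte 3 (0x78): reg=0x44
Register before byte 4: 0x44
After XOR with byte 0x00: 0x44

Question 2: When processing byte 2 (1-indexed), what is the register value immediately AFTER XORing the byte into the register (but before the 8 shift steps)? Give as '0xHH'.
Register before byte 2: 0x82
Byte 2: 0x71
0x82 XOR 0x71 = 0xF3

Answer: 0xF3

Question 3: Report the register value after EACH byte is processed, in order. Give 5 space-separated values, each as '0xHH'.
0x82 0xD7 0x44 0xDB 0x07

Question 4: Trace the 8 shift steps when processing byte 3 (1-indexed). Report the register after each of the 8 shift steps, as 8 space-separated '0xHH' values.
After byte 1 (0x36): reg=0x82
After byte 2 (0x71): reg=0xD7
Register before byte 3: 0xD7
After XOR with byte 0x78: 0xAF

Answer: 0x59 0xB2 0x63 0xC6 0x8B 0x11 0x22 0x44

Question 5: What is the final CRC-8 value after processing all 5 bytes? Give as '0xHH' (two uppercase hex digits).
After byte 1 (0x36): reg=0x82
After byte 2 (0x71): reg=0xD7
After byte 3 (0x78): reg=0x44
After byte 4 (0x00): reg=0xDB
After byte 5 (0xDA): reg=0x07

Answer: 0x07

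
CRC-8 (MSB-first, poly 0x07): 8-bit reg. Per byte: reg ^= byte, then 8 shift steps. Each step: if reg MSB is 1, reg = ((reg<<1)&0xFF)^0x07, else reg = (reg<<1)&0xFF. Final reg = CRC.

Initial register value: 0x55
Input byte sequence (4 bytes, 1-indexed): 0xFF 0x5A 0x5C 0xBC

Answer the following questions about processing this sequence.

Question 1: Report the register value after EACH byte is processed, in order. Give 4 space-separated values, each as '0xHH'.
0x5F 0x1B 0xD2 0x0D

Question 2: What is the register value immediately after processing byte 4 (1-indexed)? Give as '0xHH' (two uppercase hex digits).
Answer: 0x0D

Derivation:
After byte 1 (0xFF): reg=0x5F
After byte 2 (0x5A): reg=0x1B
After byte 3 (0x5C): reg=0xD2
After byte 4 (0xBC): reg=0x0D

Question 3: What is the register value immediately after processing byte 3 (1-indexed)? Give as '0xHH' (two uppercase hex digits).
After byte 1 (0xFF): reg=0x5F
After byte 2 (0x5A): reg=0x1B
After byte 3 (0x5C): reg=0xD2

Answer: 0xD2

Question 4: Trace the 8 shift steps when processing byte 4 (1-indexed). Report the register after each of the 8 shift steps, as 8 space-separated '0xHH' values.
After byte 1 (0xFF): reg=0x5F
After byte 2 (0x5A): reg=0x1B
After byte 3 (0x5C): reg=0xD2
Register before byte 4: 0xD2
After XOR with byte 0xBC: 0x6E

Answer: 0xDC 0xBF 0x79 0xF2 0xE3 0xC1 0x85 0x0D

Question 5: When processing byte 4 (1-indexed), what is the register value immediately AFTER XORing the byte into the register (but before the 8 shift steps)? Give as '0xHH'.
Answer: 0x6E

Derivation:
Register before byte 4: 0xD2
Byte 4: 0xBC
0xD2 XOR 0xBC = 0x6E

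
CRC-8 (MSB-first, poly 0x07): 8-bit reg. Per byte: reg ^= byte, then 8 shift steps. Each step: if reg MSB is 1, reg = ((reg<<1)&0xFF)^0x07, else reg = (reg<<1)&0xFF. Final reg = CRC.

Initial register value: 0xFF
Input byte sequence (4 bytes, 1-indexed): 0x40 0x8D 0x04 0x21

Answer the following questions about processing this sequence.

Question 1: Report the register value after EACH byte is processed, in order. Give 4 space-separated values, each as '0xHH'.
0x34 0x26 0xEE 0x63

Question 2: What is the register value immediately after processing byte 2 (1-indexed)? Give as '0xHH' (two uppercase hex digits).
After byte 1 (0x40): reg=0x34
After byte 2 (0x8D): reg=0x26

Answer: 0x26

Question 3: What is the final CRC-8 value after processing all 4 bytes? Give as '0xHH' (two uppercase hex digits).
After byte 1 (0x40): reg=0x34
After byte 2 (0x8D): reg=0x26
After byte 3 (0x04): reg=0xEE
After byte 4 (0x21): reg=0x63

Answer: 0x63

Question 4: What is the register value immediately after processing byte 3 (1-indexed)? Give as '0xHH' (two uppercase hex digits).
Answer: 0xEE

Derivation:
After byte 1 (0x40): reg=0x34
After byte 2 (0x8D): reg=0x26
After byte 3 (0x04): reg=0xEE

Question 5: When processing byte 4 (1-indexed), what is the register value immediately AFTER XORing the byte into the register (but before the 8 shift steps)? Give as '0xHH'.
Register before byte 4: 0xEE
Byte 4: 0x21
0xEE XOR 0x21 = 0xCF

Answer: 0xCF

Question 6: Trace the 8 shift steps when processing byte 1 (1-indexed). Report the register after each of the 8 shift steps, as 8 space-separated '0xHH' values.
Register before byte 1: 0xFF
After XOR with byte 0x40: 0xBF

Answer: 0x79 0xF2 0xE3 0xC1 0x85 0x0D 0x1A 0x34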